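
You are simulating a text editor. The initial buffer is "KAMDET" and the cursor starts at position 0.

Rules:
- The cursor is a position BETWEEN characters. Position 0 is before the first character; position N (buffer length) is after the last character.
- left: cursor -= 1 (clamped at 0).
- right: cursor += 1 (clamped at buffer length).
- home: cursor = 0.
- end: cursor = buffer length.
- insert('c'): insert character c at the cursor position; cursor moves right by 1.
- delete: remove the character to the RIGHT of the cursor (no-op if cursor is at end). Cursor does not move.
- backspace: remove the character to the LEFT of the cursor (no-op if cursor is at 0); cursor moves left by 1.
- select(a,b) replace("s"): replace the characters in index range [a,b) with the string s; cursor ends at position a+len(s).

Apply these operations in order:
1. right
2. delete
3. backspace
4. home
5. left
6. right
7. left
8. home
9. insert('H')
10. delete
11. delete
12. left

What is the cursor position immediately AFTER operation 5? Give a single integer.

After op 1 (right): buf='KAMDET' cursor=1
After op 2 (delete): buf='KMDET' cursor=1
After op 3 (backspace): buf='MDET' cursor=0
After op 4 (home): buf='MDET' cursor=0
After op 5 (left): buf='MDET' cursor=0

Answer: 0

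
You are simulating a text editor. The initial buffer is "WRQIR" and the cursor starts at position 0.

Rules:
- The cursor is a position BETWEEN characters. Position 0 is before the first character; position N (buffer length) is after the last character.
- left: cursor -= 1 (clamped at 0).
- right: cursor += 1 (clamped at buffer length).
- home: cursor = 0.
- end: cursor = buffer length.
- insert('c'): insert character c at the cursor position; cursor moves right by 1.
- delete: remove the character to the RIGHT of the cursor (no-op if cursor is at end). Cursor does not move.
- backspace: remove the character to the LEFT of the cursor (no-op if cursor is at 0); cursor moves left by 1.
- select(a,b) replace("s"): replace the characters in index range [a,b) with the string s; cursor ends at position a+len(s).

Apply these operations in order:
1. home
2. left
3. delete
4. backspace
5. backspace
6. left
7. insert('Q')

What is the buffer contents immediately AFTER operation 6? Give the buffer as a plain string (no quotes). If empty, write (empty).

After op 1 (home): buf='WRQIR' cursor=0
After op 2 (left): buf='WRQIR' cursor=0
After op 3 (delete): buf='RQIR' cursor=0
After op 4 (backspace): buf='RQIR' cursor=0
After op 5 (backspace): buf='RQIR' cursor=0
After op 6 (left): buf='RQIR' cursor=0

Answer: RQIR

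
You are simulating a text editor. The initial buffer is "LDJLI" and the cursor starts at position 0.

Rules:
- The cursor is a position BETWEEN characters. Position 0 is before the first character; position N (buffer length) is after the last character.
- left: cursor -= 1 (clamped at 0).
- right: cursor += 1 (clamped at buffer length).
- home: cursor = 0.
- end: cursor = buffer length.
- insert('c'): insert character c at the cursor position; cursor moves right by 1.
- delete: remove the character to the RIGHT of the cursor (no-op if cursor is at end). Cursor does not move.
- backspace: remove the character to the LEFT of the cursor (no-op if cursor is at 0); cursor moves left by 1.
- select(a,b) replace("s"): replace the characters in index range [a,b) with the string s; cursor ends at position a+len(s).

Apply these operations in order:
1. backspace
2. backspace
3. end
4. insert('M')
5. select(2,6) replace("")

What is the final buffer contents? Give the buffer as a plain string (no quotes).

After op 1 (backspace): buf='LDJLI' cursor=0
After op 2 (backspace): buf='LDJLI' cursor=0
After op 3 (end): buf='LDJLI' cursor=5
After op 4 (insert('M')): buf='LDJLIM' cursor=6
After op 5 (select(2,6) replace("")): buf='LD' cursor=2

Answer: LD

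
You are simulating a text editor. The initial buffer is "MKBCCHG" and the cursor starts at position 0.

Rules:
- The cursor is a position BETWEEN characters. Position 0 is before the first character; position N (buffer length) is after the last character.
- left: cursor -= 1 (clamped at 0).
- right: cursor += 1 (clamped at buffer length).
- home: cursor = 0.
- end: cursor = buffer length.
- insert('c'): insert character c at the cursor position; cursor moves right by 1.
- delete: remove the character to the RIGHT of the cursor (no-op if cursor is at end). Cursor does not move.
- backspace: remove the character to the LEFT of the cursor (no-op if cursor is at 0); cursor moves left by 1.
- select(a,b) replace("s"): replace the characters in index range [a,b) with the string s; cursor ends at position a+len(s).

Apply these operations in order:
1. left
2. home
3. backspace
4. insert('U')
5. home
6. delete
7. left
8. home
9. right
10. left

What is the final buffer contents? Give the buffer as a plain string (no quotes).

Answer: MKBCCHG

Derivation:
After op 1 (left): buf='MKBCCHG' cursor=0
After op 2 (home): buf='MKBCCHG' cursor=0
After op 3 (backspace): buf='MKBCCHG' cursor=0
After op 4 (insert('U')): buf='UMKBCCHG' cursor=1
After op 5 (home): buf='UMKBCCHG' cursor=0
After op 6 (delete): buf='MKBCCHG' cursor=0
After op 7 (left): buf='MKBCCHG' cursor=0
After op 8 (home): buf='MKBCCHG' cursor=0
After op 9 (right): buf='MKBCCHG' cursor=1
After op 10 (left): buf='MKBCCHG' cursor=0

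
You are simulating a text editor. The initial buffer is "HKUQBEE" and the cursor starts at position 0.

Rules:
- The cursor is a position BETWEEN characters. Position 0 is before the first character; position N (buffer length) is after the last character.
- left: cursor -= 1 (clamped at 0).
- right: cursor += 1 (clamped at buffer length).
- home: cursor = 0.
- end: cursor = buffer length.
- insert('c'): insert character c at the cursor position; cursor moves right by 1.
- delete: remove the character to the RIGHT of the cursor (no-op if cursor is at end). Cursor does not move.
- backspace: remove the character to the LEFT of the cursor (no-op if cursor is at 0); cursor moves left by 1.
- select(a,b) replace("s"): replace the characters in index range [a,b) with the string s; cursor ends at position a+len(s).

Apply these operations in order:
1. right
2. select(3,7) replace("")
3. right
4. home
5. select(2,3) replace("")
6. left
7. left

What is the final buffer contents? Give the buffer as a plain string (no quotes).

Answer: HK

Derivation:
After op 1 (right): buf='HKUQBEE' cursor=1
After op 2 (select(3,7) replace("")): buf='HKU' cursor=3
After op 3 (right): buf='HKU' cursor=3
After op 4 (home): buf='HKU' cursor=0
After op 5 (select(2,3) replace("")): buf='HK' cursor=2
After op 6 (left): buf='HK' cursor=1
After op 7 (left): buf='HK' cursor=0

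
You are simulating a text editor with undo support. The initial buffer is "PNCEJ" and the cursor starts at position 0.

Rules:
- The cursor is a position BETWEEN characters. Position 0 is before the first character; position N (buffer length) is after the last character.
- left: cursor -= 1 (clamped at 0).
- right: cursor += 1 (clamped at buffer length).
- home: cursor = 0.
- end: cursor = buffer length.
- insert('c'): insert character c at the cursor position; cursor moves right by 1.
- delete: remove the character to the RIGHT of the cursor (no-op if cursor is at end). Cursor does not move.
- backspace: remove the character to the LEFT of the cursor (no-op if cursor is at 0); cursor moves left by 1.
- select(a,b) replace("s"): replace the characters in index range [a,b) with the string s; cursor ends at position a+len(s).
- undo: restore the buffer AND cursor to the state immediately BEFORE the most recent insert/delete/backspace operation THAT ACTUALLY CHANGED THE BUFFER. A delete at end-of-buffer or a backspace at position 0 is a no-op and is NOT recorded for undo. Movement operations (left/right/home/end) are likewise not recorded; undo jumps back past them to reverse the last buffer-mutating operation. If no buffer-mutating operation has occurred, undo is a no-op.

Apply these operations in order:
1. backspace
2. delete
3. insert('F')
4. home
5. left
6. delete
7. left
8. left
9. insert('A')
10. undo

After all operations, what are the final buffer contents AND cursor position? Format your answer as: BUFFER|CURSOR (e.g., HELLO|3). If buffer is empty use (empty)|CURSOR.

After op 1 (backspace): buf='PNCEJ' cursor=0
After op 2 (delete): buf='NCEJ' cursor=0
After op 3 (insert('F')): buf='FNCEJ' cursor=1
After op 4 (home): buf='FNCEJ' cursor=0
After op 5 (left): buf='FNCEJ' cursor=0
After op 6 (delete): buf='NCEJ' cursor=0
After op 7 (left): buf='NCEJ' cursor=0
After op 8 (left): buf='NCEJ' cursor=0
After op 9 (insert('A')): buf='ANCEJ' cursor=1
After op 10 (undo): buf='NCEJ' cursor=0

Answer: NCEJ|0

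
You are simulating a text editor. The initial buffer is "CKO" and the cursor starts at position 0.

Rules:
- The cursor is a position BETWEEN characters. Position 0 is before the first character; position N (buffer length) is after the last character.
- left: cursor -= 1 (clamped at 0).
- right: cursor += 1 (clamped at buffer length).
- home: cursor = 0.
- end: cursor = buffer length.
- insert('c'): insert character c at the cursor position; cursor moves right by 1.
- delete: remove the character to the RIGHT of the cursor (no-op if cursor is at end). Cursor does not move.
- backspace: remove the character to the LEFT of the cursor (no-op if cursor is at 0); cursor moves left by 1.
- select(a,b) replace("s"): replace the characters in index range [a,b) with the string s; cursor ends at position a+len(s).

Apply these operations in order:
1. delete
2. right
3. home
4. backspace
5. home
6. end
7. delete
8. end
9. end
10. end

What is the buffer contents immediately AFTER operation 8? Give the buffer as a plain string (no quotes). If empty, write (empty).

After op 1 (delete): buf='KO' cursor=0
After op 2 (right): buf='KO' cursor=1
After op 3 (home): buf='KO' cursor=0
After op 4 (backspace): buf='KO' cursor=0
After op 5 (home): buf='KO' cursor=0
After op 6 (end): buf='KO' cursor=2
After op 7 (delete): buf='KO' cursor=2
After op 8 (end): buf='KO' cursor=2

Answer: KO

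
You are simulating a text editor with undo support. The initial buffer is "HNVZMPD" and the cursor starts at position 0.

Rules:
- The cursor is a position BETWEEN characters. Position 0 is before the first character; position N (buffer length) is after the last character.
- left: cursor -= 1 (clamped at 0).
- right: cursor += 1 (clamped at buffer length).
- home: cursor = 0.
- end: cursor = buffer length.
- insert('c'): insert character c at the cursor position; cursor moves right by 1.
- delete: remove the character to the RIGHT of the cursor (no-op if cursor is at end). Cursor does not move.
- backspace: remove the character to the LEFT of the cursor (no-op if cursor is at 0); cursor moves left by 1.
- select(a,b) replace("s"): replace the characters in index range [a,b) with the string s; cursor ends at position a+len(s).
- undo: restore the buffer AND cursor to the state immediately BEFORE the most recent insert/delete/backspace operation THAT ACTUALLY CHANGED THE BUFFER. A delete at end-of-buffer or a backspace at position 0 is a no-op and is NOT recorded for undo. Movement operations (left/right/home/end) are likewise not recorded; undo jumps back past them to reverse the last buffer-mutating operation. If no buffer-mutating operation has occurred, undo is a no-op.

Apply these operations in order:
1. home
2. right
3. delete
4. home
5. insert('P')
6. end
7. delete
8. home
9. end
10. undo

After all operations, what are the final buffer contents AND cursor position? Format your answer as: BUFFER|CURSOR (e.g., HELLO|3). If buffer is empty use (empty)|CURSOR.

Answer: HVZMPD|0

Derivation:
After op 1 (home): buf='HNVZMPD' cursor=0
After op 2 (right): buf='HNVZMPD' cursor=1
After op 3 (delete): buf='HVZMPD' cursor=1
After op 4 (home): buf='HVZMPD' cursor=0
After op 5 (insert('P')): buf='PHVZMPD' cursor=1
After op 6 (end): buf='PHVZMPD' cursor=7
After op 7 (delete): buf='PHVZMPD' cursor=7
After op 8 (home): buf='PHVZMPD' cursor=0
After op 9 (end): buf='PHVZMPD' cursor=7
After op 10 (undo): buf='HVZMPD' cursor=0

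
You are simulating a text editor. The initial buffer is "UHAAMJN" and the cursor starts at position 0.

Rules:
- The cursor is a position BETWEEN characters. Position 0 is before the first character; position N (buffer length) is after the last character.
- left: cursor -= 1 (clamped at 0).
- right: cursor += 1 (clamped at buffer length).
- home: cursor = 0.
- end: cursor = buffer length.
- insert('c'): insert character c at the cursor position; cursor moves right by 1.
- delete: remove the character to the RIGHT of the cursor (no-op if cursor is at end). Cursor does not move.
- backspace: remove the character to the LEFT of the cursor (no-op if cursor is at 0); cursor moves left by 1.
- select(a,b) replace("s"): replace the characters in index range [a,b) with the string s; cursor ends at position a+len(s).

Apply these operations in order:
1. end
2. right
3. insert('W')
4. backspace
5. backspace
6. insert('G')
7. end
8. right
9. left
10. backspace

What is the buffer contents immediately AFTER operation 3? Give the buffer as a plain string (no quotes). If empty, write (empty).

After op 1 (end): buf='UHAAMJN' cursor=7
After op 2 (right): buf='UHAAMJN' cursor=7
After op 3 (insert('W')): buf='UHAAMJNW' cursor=8

Answer: UHAAMJNW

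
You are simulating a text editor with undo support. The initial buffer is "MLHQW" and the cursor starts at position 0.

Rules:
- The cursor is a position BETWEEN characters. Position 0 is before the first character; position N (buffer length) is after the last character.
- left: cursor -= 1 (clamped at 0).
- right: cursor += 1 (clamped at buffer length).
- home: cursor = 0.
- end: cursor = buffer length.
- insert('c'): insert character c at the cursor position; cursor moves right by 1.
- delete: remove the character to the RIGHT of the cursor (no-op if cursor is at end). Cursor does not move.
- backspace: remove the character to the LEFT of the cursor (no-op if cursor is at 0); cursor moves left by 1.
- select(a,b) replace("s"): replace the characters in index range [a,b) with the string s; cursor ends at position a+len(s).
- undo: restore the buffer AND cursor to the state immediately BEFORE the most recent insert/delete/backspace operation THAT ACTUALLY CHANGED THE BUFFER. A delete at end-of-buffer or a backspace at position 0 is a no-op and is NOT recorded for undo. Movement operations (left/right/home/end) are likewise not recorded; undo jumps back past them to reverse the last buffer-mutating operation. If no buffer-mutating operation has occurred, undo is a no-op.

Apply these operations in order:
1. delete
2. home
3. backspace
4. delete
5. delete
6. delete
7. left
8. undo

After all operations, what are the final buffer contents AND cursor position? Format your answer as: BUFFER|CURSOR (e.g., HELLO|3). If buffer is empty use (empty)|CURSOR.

After op 1 (delete): buf='LHQW' cursor=0
After op 2 (home): buf='LHQW' cursor=0
After op 3 (backspace): buf='LHQW' cursor=0
After op 4 (delete): buf='HQW' cursor=0
After op 5 (delete): buf='QW' cursor=0
After op 6 (delete): buf='W' cursor=0
After op 7 (left): buf='W' cursor=0
After op 8 (undo): buf='QW' cursor=0

Answer: QW|0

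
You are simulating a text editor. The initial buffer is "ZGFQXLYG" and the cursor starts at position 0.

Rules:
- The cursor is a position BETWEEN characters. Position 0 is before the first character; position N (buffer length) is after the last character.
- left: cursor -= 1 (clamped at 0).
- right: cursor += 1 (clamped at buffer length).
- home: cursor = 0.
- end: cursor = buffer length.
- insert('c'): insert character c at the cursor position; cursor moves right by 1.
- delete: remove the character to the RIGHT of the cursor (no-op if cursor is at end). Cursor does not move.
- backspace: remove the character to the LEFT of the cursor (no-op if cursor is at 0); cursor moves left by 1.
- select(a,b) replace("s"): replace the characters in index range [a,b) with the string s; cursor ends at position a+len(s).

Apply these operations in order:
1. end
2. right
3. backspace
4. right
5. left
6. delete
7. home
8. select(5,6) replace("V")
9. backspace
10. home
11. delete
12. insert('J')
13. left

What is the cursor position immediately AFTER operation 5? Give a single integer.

After op 1 (end): buf='ZGFQXLYG' cursor=8
After op 2 (right): buf='ZGFQXLYG' cursor=8
After op 3 (backspace): buf='ZGFQXLY' cursor=7
After op 4 (right): buf='ZGFQXLY' cursor=7
After op 5 (left): buf='ZGFQXLY' cursor=6

Answer: 6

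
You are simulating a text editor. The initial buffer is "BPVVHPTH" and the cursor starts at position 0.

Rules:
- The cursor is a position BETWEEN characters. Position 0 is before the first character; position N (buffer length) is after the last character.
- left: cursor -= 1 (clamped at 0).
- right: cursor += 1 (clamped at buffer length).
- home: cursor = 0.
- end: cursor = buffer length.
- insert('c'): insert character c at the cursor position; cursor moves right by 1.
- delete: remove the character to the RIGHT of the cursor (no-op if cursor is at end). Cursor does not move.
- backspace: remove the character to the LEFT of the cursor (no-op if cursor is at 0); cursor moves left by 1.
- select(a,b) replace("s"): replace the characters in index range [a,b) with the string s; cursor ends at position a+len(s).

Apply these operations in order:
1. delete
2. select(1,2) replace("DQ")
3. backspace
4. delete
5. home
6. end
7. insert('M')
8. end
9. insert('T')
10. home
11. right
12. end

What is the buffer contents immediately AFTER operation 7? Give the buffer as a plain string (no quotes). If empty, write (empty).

Answer: PDHPTHM

Derivation:
After op 1 (delete): buf='PVVHPTH' cursor=0
After op 2 (select(1,2) replace("DQ")): buf='PDQVHPTH' cursor=3
After op 3 (backspace): buf='PDVHPTH' cursor=2
After op 4 (delete): buf='PDHPTH' cursor=2
After op 5 (home): buf='PDHPTH' cursor=0
After op 6 (end): buf='PDHPTH' cursor=6
After op 7 (insert('M')): buf='PDHPTHM' cursor=7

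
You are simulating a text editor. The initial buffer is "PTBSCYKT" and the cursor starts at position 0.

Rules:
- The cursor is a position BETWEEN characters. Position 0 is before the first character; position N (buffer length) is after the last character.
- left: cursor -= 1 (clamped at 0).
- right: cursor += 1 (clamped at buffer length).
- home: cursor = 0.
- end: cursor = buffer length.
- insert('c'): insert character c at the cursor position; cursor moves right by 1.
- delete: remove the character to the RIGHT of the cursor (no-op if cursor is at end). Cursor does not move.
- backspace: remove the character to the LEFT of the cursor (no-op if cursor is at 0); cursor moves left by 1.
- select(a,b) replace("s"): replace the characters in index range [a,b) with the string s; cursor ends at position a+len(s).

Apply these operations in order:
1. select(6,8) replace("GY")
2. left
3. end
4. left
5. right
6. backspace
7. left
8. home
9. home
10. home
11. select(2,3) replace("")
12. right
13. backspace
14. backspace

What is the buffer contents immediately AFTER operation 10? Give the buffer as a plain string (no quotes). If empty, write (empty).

After op 1 (select(6,8) replace("GY")): buf='PTBSCYGY' cursor=8
After op 2 (left): buf='PTBSCYGY' cursor=7
After op 3 (end): buf='PTBSCYGY' cursor=8
After op 4 (left): buf='PTBSCYGY' cursor=7
After op 5 (right): buf='PTBSCYGY' cursor=8
After op 6 (backspace): buf='PTBSCYG' cursor=7
After op 7 (left): buf='PTBSCYG' cursor=6
After op 8 (home): buf='PTBSCYG' cursor=0
After op 9 (home): buf='PTBSCYG' cursor=0
After op 10 (home): buf='PTBSCYG' cursor=0

Answer: PTBSCYG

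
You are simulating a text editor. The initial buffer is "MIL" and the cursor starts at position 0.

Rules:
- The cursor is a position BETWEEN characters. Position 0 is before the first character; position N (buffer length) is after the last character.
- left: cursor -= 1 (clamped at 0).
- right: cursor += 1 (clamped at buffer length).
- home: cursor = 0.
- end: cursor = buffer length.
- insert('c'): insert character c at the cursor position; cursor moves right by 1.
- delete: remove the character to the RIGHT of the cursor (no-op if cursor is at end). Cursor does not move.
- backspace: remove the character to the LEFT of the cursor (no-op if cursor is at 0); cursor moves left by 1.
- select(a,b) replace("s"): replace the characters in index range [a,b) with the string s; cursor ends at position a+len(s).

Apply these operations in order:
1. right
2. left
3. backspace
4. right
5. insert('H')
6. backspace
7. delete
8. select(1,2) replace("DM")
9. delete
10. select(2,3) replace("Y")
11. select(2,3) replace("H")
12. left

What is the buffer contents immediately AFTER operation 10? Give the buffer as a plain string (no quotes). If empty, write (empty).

Answer: MDY

Derivation:
After op 1 (right): buf='MIL' cursor=1
After op 2 (left): buf='MIL' cursor=0
After op 3 (backspace): buf='MIL' cursor=0
After op 4 (right): buf='MIL' cursor=1
After op 5 (insert('H')): buf='MHIL' cursor=2
After op 6 (backspace): buf='MIL' cursor=1
After op 7 (delete): buf='ML' cursor=1
After op 8 (select(1,2) replace("DM")): buf='MDM' cursor=3
After op 9 (delete): buf='MDM' cursor=3
After op 10 (select(2,3) replace("Y")): buf='MDY' cursor=3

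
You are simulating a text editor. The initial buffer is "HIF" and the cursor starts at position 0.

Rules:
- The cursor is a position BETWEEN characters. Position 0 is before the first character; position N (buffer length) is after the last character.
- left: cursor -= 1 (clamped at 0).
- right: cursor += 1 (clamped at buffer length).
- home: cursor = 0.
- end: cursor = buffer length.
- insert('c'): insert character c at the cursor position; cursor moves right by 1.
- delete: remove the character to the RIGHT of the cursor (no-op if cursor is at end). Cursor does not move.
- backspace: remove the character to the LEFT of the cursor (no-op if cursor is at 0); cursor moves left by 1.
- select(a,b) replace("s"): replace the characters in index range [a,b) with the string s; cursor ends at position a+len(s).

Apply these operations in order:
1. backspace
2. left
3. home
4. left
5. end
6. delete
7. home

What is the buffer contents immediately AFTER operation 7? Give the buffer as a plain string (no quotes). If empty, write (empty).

Answer: HIF

Derivation:
After op 1 (backspace): buf='HIF' cursor=0
After op 2 (left): buf='HIF' cursor=0
After op 3 (home): buf='HIF' cursor=0
After op 4 (left): buf='HIF' cursor=0
After op 5 (end): buf='HIF' cursor=3
After op 6 (delete): buf='HIF' cursor=3
After op 7 (home): buf='HIF' cursor=0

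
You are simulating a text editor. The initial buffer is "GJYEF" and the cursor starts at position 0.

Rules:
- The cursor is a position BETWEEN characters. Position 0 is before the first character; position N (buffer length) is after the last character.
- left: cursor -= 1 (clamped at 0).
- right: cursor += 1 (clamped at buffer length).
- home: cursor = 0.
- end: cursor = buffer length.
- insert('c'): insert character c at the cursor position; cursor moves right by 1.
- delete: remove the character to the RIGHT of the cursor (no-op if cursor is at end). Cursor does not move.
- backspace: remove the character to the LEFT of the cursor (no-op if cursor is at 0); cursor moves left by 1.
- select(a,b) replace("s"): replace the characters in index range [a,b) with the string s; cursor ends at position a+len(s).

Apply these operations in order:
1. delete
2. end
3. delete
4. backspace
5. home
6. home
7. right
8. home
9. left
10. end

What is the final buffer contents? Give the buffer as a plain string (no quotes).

After op 1 (delete): buf='JYEF' cursor=0
After op 2 (end): buf='JYEF' cursor=4
After op 3 (delete): buf='JYEF' cursor=4
After op 4 (backspace): buf='JYE' cursor=3
After op 5 (home): buf='JYE' cursor=0
After op 6 (home): buf='JYE' cursor=0
After op 7 (right): buf='JYE' cursor=1
After op 8 (home): buf='JYE' cursor=0
After op 9 (left): buf='JYE' cursor=0
After op 10 (end): buf='JYE' cursor=3

Answer: JYE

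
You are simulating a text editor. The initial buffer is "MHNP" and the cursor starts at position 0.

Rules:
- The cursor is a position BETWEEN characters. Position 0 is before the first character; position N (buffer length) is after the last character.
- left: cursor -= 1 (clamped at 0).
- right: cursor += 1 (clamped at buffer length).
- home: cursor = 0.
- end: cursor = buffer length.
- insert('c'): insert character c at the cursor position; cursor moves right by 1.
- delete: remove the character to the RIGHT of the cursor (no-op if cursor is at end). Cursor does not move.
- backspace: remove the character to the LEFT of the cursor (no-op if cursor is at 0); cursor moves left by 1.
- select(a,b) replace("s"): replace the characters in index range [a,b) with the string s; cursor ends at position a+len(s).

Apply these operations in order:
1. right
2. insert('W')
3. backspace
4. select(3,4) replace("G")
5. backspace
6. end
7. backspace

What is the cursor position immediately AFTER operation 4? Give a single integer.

After op 1 (right): buf='MHNP' cursor=1
After op 2 (insert('W')): buf='MWHNP' cursor=2
After op 3 (backspace): buf='MHNP' cursor=1
After op 4 (select(3,4) replace("G")): buf='MHNG' cursor=4

Answer: 4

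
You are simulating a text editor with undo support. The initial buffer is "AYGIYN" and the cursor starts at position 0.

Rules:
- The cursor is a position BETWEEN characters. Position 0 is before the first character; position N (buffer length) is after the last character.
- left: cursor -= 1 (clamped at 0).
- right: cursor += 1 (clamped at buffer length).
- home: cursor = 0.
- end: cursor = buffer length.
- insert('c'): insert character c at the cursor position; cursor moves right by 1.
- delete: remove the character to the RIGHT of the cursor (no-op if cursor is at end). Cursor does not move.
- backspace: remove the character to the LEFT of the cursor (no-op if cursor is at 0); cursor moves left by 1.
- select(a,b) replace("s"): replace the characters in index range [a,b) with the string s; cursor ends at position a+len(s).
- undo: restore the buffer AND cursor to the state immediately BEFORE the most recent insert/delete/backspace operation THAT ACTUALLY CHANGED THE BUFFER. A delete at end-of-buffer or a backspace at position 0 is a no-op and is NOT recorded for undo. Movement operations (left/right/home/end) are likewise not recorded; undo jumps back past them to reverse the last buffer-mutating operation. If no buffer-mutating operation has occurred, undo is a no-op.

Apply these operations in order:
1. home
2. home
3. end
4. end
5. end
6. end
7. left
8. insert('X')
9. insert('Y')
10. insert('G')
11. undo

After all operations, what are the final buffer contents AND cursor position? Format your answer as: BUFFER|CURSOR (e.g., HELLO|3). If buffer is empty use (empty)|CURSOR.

After op 1 (home): buf='AYGIYN' cursor=0
After op 2 (home): buf='AYGIYN' cursor=0
After op 3 (end): buf='AYGIYN' cursor=6
After op 4 (end): buf='AYGIYN' cursor=6
After op 5 (end): buf='AYGIYN' cursor=6
After op 6 (end): buf='AYGIYN' cursor=6
After op 7 (left): buf='AYGIYN' cursor=5
After op 8 (insert('X')): buf='AYGIYXN' cursor=6
After op 9 (insert('Y')): buf='AYGIYXYN' cursor=7
After op 10 (insert('G')): buf='AYGIYXYGN' cursor=8
After op 11 (undo): buf='AYGIYXYN' cursor=7

Answer: AYGIYXYN|7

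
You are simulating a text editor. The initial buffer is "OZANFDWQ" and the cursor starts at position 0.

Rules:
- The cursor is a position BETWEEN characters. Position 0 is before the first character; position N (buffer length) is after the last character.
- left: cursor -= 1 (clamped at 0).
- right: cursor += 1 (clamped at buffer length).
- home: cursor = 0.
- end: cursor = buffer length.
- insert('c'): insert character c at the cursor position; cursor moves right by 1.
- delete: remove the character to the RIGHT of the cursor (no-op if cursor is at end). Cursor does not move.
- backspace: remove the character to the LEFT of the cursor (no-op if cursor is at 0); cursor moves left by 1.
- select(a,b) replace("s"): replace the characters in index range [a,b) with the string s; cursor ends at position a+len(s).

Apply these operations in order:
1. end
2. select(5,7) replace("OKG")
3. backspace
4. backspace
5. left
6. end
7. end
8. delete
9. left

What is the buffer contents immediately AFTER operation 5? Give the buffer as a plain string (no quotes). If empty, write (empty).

After op 1 (end): buf='OZANFDWQ' cursor=8
After op 2 (select(5,7) replace("OKG")): buf='OZANFOKGQ' cursor=8
After op 3 (backspace): buf='OZANFOKQ' cursor=7
After op 4 (backspace): buf='OZANFOQ' cursor=6
After op 5 (left): buf='OZANFOQ' cursor=5

Answer: OZANFOQ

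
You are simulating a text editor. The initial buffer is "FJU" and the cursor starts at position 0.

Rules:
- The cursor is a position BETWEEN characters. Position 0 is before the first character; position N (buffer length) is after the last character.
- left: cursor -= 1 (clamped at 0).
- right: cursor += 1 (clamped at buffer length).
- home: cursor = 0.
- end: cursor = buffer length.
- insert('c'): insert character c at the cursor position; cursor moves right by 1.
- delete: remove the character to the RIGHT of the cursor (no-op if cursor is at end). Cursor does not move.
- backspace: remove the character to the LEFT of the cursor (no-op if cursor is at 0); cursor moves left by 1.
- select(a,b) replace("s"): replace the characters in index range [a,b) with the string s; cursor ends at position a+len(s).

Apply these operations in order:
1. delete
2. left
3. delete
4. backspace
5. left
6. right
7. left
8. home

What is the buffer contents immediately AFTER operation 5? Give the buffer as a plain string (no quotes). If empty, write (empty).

After op 1 (delete): buf='JU' cursor=0
After op 2 (left): buf='JU' cursor=0
After op 3 (delete): buf='U' cursor=0
After op 4 (backspace): buf='U' cursor=0
After op 5 (left): buf='U' cursor=0

Answer: U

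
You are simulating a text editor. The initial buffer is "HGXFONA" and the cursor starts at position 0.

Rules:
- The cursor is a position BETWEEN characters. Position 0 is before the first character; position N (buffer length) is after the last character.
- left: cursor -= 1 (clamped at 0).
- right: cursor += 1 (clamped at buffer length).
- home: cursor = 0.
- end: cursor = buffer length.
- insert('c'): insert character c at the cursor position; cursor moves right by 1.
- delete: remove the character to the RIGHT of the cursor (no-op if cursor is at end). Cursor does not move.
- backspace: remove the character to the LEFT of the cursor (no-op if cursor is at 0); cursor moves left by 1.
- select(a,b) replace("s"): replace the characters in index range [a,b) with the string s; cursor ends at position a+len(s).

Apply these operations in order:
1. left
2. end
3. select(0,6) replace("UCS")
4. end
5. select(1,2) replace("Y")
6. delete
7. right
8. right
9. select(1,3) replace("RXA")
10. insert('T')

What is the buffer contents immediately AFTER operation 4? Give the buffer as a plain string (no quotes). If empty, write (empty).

After op 1 (left): buf='HGXFONA' cursor=0
After op 2 (end): buf='HGXFONA' cursor=7
After op 3 (select(0,6) replace("UCS")): buf='UCSA' cursor=3
After op 4 (end): buf='UCSA' cursor=4

Answer: UCSA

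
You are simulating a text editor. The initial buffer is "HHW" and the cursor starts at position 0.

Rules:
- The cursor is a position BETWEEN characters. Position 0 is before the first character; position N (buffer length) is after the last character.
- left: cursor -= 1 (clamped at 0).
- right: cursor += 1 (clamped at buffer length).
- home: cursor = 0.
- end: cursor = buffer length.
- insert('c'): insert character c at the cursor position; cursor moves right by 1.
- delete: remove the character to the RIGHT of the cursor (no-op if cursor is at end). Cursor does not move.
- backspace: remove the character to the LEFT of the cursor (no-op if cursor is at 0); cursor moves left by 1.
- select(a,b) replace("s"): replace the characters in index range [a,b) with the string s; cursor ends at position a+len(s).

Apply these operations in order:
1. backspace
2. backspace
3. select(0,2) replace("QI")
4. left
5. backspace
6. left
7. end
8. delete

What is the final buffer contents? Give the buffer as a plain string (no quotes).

After op 1 (backspace): buf='HHW' cursor=0
After op 2 (backspace): buf='HHW' cursor=0
After op 3 (select(0,2) replace("QI")): buf='QIW' cursor=2
After op 4 (left): buf='QIW' cursor=1
After op 5 (backspace): buf='IW' cursor=0
After op 6 (left): buf='IW' cursor=0
After op 7 (end): buf='IW' cursor=2
After op 8 (delete): buf='IW' cursor=2

Answer: IW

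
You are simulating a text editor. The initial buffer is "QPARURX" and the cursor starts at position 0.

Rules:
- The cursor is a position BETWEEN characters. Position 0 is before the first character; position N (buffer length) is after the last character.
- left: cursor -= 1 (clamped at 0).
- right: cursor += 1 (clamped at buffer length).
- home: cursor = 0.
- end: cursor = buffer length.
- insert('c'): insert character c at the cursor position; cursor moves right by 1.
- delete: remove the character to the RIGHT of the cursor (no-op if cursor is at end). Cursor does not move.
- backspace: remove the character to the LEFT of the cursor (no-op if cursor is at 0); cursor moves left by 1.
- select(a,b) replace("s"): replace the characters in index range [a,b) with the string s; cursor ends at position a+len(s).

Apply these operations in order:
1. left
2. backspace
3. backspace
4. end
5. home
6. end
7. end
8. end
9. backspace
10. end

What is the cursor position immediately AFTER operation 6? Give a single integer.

Answer: 7

Derivation:
After op 1 (left): buf='QPARURX' cursor=0
After op 2 (backspace): buf='QPARURX' cursor=0
After op 3 (backspace): buf='QPARURX' cursor=0
After op 4 (end): buf='QPARURX' cursor=7
After op 5 (home): buf='QPARURX' cursor=0
After op 6 (end): buf='QPARURX' cursor=7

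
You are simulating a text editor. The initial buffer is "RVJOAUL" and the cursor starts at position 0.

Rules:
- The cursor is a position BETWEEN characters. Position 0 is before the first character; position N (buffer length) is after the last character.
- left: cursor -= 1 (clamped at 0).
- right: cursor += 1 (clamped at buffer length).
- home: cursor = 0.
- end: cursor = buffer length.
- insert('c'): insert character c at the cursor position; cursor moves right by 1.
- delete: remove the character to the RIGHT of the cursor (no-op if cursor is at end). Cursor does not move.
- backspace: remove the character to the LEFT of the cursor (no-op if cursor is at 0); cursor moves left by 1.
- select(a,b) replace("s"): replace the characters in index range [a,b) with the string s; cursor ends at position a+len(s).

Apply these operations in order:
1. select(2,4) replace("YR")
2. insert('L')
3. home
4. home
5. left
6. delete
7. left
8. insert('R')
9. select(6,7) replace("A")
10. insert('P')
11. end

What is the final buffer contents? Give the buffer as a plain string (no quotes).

Answer: RVYRLAAPL

Derivation:
After op 1 (select(2,4) replace("YR")): buf='RVYRAUL' cursor=4
After op 2 (insert('L')): buf='RVYRLAUL' cursor=5
After op 3 (home): buf='RVYRLAUL' cursor=0
After op 4 (home): buf='RVYRLAUL' cursor=0
After op 5 (left): buf='RVYRLAUL' cursor=0
After op 6 (delete): buf='VYRLAUL' cursor=0
After op 7 (left): buf='VYRLAUL' cursor=0
After op 8 (insert('R')): buf='RVYRLAUL' cursor=1
After op 9 (select(6,7) replace("A")): buf='RVYRLAAL' cursor=7
After op 10 (insert('P')): buf='RVYRLAAPL' cursor=8
After op 11 (end): buf='RVYRLAAPL' cursor=9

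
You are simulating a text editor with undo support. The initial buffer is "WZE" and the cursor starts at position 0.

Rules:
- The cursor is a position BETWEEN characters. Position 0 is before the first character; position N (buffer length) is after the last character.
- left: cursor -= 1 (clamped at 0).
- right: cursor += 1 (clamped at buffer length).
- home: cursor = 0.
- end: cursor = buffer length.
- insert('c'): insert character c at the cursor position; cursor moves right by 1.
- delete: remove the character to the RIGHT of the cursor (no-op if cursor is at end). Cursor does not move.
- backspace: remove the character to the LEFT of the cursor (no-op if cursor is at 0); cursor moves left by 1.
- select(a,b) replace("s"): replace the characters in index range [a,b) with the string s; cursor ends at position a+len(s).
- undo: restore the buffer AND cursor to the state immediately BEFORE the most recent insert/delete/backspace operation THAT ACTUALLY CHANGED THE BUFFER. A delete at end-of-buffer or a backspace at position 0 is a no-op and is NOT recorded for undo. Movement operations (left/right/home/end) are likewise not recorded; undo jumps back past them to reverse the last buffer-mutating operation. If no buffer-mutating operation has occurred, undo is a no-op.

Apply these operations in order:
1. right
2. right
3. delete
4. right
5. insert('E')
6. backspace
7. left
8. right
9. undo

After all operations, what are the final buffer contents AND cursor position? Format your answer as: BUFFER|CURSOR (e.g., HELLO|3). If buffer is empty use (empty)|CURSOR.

Answer: WZE|3

Derivation:
After op 1 (right): buf='WZE' cursor=1
After op 2 (right): buf='WZE' cursor=2
After op 3 (delete): buf='WZ' cursor=2
After op 4 (right): buf='WZ' cursor=2
After op 5 (insert('E')): buf='WZE' cursor=3
After op 6 (backspace): buf='WZ' cursor=2
After op 7 (left): buf='WZ' cursor=1
After op 8 (right): buf='WZ' cursor=2
After op 9 (undo): buf='WZE' cursor=3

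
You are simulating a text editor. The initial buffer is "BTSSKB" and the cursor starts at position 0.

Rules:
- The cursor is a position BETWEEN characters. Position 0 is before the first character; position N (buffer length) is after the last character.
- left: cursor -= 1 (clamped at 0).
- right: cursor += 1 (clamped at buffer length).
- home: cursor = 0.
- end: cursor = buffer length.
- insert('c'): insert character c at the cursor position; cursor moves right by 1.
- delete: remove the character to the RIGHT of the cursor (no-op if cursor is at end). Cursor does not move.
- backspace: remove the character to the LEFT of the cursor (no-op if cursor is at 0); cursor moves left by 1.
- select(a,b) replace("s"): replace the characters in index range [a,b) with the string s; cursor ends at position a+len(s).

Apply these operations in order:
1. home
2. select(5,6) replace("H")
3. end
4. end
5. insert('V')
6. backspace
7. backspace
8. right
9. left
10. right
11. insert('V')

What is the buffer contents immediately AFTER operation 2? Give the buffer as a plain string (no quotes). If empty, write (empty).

Answer: BTSSKH

Derivation:
After op 1 (home): buf='BTSSKB' cursor=0
After op 2 (select(5,6) replace("H")): buf='BTSSKH' cursor=6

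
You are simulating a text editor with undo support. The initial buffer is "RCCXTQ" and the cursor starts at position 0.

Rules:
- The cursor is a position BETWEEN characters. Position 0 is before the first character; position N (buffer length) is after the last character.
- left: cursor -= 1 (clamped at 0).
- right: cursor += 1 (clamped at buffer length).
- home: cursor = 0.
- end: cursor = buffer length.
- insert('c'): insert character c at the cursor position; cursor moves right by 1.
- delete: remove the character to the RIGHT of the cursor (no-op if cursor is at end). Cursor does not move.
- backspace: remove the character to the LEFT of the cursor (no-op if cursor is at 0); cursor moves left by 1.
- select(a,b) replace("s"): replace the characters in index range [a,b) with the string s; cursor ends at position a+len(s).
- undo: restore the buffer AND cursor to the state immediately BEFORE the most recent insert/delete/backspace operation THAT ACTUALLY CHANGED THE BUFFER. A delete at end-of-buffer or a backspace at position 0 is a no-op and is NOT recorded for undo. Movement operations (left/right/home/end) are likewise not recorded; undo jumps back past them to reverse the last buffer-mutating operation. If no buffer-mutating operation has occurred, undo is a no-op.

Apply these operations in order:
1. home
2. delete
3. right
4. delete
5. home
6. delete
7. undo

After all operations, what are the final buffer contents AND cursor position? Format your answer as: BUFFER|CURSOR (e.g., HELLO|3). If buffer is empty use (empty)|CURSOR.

Answer: CXTQ|0

Derivation:
After op 1 (home): buf='RCCXTQ' cursor=0
After op 2 (delete): buf='CCXTQ' cursor=0
After op 3 (right): buf='CCXTQ' cursor=1
After op 4 (delete): buf='CXTQ' cursor=1
After op 5 (home): buf='CXTQ' cursor=0
After op 6 (delete): buf='XTQ' cursor=0
After op 7 (undo): buf='CXTQ' cursor=0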